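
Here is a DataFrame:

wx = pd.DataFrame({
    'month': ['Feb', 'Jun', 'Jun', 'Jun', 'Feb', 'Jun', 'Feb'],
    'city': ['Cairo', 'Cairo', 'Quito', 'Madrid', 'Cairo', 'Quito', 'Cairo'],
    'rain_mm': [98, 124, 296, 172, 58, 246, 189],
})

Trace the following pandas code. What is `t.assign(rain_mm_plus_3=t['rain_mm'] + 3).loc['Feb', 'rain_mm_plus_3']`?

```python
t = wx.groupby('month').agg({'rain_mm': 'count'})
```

group by month, count of rain_mm:
       rain_mm
month         
Feb          3
Jun          4
add column rain_mm_plus_3 = t['rain_mm'] + 3:
       rain_mm  rain_mm_plus_3
month                         
Feb          3               6
Jun          4               7
Then the value at row 'Feb', column 'rain_mm_plus_3': 6

6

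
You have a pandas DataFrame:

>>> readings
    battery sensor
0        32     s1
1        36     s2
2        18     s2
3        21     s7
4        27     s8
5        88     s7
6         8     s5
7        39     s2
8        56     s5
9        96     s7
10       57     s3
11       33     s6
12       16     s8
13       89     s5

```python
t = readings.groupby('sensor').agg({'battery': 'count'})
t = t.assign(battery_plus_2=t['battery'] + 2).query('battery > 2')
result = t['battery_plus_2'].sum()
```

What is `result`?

group by sensor, count of battery:
        battery
sensor         
s1            1
s2            3
s3            1
s5            3
s6            1
s7            3
s8            2
add column battery_plus_2 = t['battery'] + 2:
        battery  battery_plus_2
sensor                         
s1            1               3
s2            3               5
s3            1               3
s5            3               5
s6            1               3
s7            3               5
s8            2               4
filter rows where battery > 2:
        battery  battery_plus_2
sensor                         
s2            3               5
s5            3               5
s7            3               5
Hence 15.

15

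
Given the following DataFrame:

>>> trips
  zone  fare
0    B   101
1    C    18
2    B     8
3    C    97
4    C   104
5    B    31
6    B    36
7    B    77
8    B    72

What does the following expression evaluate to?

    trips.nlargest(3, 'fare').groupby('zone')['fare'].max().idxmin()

take 3 rows with largest fare:
  zone  fare
4    C   104
0    B   101
3    C    97
group by zone, max of fare:
zone
B    101
C    104
Name: fare, dtype: int64
Then the label with the smallest value: B

B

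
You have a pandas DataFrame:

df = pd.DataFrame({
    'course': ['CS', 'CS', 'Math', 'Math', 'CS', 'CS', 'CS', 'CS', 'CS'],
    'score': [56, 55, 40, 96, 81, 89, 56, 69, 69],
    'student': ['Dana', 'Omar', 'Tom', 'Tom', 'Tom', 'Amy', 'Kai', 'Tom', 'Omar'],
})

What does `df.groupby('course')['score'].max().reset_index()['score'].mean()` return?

92.5

group by course, max of score:
course
CS      89
Math    96
Name: score, dtype: int64
reset_index():
  course  score
0     CS     89
1   Math     96
The mean of column 'score' is 92.5.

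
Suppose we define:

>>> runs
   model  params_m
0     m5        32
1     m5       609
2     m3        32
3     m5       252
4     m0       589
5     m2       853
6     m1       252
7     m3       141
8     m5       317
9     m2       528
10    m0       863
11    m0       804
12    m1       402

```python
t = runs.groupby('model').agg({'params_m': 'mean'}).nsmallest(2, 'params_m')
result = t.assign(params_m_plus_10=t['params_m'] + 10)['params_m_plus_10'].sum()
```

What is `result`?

group by model, mean of params_m:
       params_m
model          
m0        752.0
m1        327.0
m2        690.5
m3         86.5
m5        302.5
take 2 rows with smallest params_m:
       params_m
model          
m3         86.5
m5        302.5
add column params_m_plus_10 = t['params_m'] + 10:
       params_m  params_m_plus_10
model                            
m3         86.5              96.5
m5        302.5             312.5

409.0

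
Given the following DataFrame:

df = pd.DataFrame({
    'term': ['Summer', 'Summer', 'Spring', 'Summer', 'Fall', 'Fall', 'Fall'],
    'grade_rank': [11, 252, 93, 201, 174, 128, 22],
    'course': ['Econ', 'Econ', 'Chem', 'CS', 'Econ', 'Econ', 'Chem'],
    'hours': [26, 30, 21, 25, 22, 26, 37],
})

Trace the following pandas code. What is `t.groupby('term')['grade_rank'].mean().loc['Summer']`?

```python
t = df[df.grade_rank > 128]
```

filter rows where grade_rank > 128:
     term  grade_rank course  hours
1  Summer         252   Econ     30
3  Summer         201     CS     25
4    Fall         174   Econ     22
group by term, mean of grade_rank:
term
Fall      174.0
Summer    226.5
Name: grade_rank, dtype: float64
value at index 'Summer' → 226.5

226.5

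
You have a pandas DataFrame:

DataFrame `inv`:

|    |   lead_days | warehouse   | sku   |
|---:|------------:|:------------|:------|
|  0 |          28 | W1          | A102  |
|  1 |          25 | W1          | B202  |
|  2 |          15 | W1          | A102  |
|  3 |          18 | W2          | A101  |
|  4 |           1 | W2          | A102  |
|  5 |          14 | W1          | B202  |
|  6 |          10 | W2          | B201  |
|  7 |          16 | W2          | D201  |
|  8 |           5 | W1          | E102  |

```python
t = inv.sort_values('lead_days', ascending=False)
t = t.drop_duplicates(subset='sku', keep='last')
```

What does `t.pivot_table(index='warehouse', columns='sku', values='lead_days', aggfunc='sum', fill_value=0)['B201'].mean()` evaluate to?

5.0

sort by lead_days descending:
   lead_days warehouse   sku
0         28        W1  A102
1         25        W1  B202
3         18        W2  A101
7         16        W2  D201
2         15        W1  A102
5         14        W1  B202
6         10        W2  B201
8          5        W1  E102
4          1        W2  A102
drop duplicate sku (keep=last):
   lead_days warehouse   sku
3         18        W2  A101
7         16        W2  D201
5         14        W1  B202
6         10        W2  B201
8          5        W1  E102
4          1        W2  A102
pivot: rows=warehouse, cols=sku, sum(lead_days):
sku        A101  A102  B201  B202  D201  E102
warehouse                                    
W1            0     0     0    14     0     5
W2           18     1    10     0    16     0
Finally, mean of column 'B201' = 5.0.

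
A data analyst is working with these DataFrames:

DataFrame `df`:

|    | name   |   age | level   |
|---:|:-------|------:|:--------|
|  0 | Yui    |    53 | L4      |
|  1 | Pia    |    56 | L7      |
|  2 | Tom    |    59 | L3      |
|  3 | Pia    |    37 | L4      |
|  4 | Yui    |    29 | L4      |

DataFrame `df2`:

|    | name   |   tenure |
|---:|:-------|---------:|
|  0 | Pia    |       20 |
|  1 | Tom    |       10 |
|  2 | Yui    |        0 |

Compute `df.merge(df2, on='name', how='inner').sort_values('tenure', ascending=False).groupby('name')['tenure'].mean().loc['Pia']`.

20.0

merge on 'name' (how='inner') → 5 rows:
  name  age level  tenure
0  Yui   53    L4       0
1  Pia   56    L7      20
2  Tom   59    L3      10
3  Pia   37    L4      20
4  Yui   29    L4       0
sort by tenure descending:
  name  age level  tenure
1  Pia   56    L7      20
3  Pia   37    L4      20
2  Tom   59    L3      10
0  Yui   53    L4       0
4  Yui   29    L4       0
group by name, mean of tenure:
name
Pia    20.0
Tom    10.0
Yui     0.0
Name: tenure, dtype: float64
Finally, value at index 'Pia' = 20.0.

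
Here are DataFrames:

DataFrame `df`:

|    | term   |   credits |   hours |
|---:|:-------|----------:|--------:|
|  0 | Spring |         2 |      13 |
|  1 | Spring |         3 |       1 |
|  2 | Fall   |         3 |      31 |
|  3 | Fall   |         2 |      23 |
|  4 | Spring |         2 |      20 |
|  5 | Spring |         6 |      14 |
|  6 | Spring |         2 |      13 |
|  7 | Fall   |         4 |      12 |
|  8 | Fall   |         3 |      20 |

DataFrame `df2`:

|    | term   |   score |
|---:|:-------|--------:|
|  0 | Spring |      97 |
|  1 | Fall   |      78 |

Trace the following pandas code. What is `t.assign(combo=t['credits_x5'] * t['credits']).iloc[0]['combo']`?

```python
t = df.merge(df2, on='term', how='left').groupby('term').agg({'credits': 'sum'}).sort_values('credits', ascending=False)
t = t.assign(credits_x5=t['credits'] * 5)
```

1125

merge on 'term' (how='left') → 9 rows:
     term  credits  hours  score
0  Spring        2     13     97
1  Spring        3      1     97
2    Fall        3     31     78
3    Fall        2     23     78
4  Spring        2     20     97
5  Spring        6     14     97
6  Spring        2     13     97
7    Fall        4     12     78
8    Fall        3     20     78
group by term, sum of credits:
        credits
term           
Fall         12
Spring       15
sort by credits descending:
        credits
term           
Spring       15
Fall         12
add column credits_x5 = t['credits'] * 5:
        credits  credits_x5
term                       
Spring       15          75
Fall         12          60
add column combo = t['credits_x5'] * t['credits']:
        credits  credits_x5  combo
term                              
Spring       15          75   1125
Fall         12          60    720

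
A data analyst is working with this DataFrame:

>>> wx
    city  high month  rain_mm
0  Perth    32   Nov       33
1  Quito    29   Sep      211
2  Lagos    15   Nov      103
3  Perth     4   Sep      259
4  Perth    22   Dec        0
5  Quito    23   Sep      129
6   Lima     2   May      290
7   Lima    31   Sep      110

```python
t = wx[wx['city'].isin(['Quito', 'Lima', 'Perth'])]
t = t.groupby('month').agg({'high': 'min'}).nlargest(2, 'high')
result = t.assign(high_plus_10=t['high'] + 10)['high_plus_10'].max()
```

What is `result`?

filter rows where city in ['Quito', 'Lima', 'Perth']:
    city  high month  rain_mm
0  Perth    32   Nov       33
1  Quito    29   Sep      211
3  Perth     4   Sep      259
4  Perth    22   Dec        0
5  Quito    23   Sep      129
6   Lima     2   May      290
7   Lima    31   Sep      110
group by month, min of high:
       high
month      
Dec      22
May       2
Nov      32
Sep       4
take 2 rows with largest high:
       high
month      
Nov      32
Dec      22
add column high_plus_10 = t['high'] + 10:
       high  high_plus_10
month                    
Nov      32            42
Dec      22            32

42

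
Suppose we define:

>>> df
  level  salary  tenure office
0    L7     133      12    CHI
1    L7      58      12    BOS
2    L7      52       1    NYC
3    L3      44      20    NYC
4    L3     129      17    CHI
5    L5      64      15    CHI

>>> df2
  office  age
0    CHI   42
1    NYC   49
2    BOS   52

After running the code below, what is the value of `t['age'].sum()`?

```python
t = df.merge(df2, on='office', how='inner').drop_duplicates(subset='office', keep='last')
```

143

merge on 'office' (how='inner') → 6 rows:
  level  salary  tenure office  age
0    L7     133      12    CHI   42
1    L7      58      12    BOS   52
2    L7      52       1    NYC   49
3    L3      44      20    NYC   49
4    L3     129      17    CHI   42
5    L5      64      15    CHI   42
drop duplicate office (keep=last):
  level  salary  tenure office  age
1    L7      58      12    BOS   52
3    L3      44      20    NYC   49
5    L5      64      15    CHI   42
The sum of column 'age' is 143.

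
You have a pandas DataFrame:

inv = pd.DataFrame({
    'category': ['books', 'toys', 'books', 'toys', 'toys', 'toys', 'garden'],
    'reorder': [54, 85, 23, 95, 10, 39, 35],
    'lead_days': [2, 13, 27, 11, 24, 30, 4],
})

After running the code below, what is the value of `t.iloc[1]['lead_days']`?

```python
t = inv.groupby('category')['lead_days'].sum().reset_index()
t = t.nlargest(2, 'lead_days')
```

29

group by category, sum of lead_days:
category
books     29
garden     4
toys      78
Name: lead_days, dtype: int64
reset_index():
  category  lead_days
0    books         29
1   garden          4
2     toys         78
take 2 rows with largest lead_days:
  category  lead_days
2     toys         78
0    books         29
Taking the value at position 1, column 'lead_days' gives 29.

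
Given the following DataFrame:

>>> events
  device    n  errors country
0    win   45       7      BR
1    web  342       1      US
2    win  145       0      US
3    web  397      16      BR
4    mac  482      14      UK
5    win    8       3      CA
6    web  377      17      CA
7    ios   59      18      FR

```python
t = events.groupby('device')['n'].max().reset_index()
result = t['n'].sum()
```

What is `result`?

group by device, max of n:
device
ios     59
mac    482
web    397
win    145
Name: n, dtype: int64
reset_index():
  device    n
0    ios   59
1    mac  482
2    web  397
3    win  145
The sum of column 'n' is 1083.

1083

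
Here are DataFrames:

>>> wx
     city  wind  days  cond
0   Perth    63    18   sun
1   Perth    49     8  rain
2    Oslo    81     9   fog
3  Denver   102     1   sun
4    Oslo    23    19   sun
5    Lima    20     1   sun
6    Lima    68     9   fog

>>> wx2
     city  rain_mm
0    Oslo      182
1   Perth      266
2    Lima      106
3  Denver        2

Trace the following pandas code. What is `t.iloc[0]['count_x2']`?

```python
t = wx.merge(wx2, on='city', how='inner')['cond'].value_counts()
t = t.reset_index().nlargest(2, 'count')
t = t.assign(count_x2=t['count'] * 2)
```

merge on 'city' (how='inner') → 7 rows:
     city  wind  days  cond  rain_mm
0   Perth    63    18   sun      266
1   Perth    49     8  rain      266
2    Oslo    81     9   fog      182
3  Denver   102     1   sun        2
4    Oslo    23    19   sun      182
5    Lima    20     1   sun      106
6    Lima    68     9   fog      106
value_counts of cond:
cond
sun     4
fog     2
rain    1
Name: count, dtype: int64
reset_index():
   cond  count
0   sun      4
1   fog      2
2  rain      1
take 2 rows with largest count:
  cond  count
0  sun      4
1  fog      2
add column count_x2 = t['count'] * 2:
  cond  count  count_x2
0  sun      4         8
1  fog      2         4
Then the value at position 0, column 'count_x2': 8

8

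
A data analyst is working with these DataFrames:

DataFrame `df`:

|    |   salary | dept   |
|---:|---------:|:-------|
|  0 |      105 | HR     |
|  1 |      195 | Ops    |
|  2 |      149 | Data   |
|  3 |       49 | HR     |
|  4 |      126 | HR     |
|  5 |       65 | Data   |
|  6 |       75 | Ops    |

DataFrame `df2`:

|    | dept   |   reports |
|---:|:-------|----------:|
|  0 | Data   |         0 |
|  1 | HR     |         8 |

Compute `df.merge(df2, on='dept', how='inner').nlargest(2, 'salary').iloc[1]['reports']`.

8

merge on 'dept' (how='inner') → 5 rows:
   salary  dept  reports
0     105    HR        8
1     149  Data        0
2      49    HR        8
3     126    HR        8
4      65  Data        0
take 2 rows with largest salary:
   salary  dept  reports
1     149  Data        0
3     126    HR        8
Taking the value at position 1, column 'reports' gives 8.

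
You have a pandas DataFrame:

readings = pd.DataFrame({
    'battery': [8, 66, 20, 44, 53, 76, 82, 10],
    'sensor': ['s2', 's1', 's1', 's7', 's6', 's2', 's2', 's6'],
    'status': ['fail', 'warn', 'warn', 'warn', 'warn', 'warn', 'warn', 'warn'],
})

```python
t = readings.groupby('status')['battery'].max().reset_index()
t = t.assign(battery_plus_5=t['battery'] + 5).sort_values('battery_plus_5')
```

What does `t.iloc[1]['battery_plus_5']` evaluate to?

group by status, max of battery:
status
fail     8
warn    82
Name: battery, dtype: int64
reset_index():
  status  battery
0   fail        8
1   warn       82
add column battery_plus_5 = t['battery'] + 5:
  status  battery  battery_plus_5
0   fail        8              13
1   warn       82              87
sort by battery_plus_5:
  status  battery  battery_plus_5
0   fail        8              13
1   warn       82              87

87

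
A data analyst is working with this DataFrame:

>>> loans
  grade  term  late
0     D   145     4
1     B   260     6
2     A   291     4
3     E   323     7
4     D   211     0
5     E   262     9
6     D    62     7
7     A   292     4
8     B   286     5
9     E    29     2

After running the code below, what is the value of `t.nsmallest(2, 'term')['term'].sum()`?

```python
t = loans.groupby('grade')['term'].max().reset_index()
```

497

group by grade, max of term:
grade
A    292
B    286
D    211
E    323
Name: term, dtype: int64
reset_index():
  grade  term
0     A   292
1     B   286
2     D   211
3     E   323
take 2 rows with smallest term:
  grade  term
2     D   211
1     B   286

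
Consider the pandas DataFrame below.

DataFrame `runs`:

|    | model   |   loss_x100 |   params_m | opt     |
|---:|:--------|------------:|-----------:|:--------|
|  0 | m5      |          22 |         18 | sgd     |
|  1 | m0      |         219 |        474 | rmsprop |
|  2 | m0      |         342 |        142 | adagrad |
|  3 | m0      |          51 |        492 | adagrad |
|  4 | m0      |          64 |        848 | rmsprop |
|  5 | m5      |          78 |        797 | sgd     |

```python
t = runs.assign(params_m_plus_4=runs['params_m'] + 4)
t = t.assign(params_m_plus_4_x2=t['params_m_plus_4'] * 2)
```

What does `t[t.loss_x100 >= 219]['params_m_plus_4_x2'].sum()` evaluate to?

1248

add column params_m_plus_4 = runs['params_m'] + 4:
  model  loss_x100  params_m      opt  params_m_plus_4
0    m5         22        18      sgd               22
1    m0        219       474  rmsprop              478
2    m0        342       142  adagrad              146
3    m0         51       492  adagrad              496
4    m0         64       848  rmsprop              852
5    m5         78       797      sgd              801
add column params_m_plus_4_x2 = t['params_m_plus_4'] * 2:
  model  loss_x100  params_m      opt  params_m_plus_4  params_m_plus_4_x2
0    m5         22        18      sgd               22                  44
1    m0        219       474  rmsprop              478                 956
2    m0        342       142  adagrad              146                 292
3    m0         51       492  adagrad              496                 992
4    m0         64       848  rmsprop              852                1704
5    m5         78       797      sgd              801                1602
filter rows where loss_x100 >= 219:
  model  loss_x100  params_m      opt  params_m_plus_4  params_m_plus_4_x2
1    m0        219       474  rmsprop              478                 956
2    m0        342       142  adagrad              146                 292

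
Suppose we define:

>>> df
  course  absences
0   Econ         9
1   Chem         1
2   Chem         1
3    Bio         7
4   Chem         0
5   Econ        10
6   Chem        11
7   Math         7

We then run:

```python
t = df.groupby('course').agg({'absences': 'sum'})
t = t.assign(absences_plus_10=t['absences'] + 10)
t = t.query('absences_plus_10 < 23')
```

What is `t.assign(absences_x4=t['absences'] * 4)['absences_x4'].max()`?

group by course, sum of absences:
        absences
course          
Bio            7
Chem          13
Econ          19
Math           7
add column absences_plus_10 = t['absences'] + 10:
        absences  absences_plus_10
course                            
Bio            7                17
Chem          13                23
Econ          19                29
Math           7                17
filter rows where absences_plus_10 < 23:
        absences  absences_plus_10
course                            
Bio            7                17
Math           7                17
add column absences_x4 = t['absences'] * 4:
        absences  absences_plus_10  absences_x4
course                                         
Bio            7                17           28
Math           7                17           28
Finally, max of column 'absences_x4' = 28.

28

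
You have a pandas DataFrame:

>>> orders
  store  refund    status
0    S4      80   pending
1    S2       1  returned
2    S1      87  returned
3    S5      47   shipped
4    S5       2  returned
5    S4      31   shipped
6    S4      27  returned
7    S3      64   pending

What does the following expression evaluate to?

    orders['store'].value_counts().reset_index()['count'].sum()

value_counts of store:
store
S4    3
S5    2
S2    1
S1    1
S3    1
Name: count, dtype: int64
reset_index():
  store  count
0    S4      3
1    S5      2
2    S2      1
3    S1      1
4    S3      1
Hence 8.

8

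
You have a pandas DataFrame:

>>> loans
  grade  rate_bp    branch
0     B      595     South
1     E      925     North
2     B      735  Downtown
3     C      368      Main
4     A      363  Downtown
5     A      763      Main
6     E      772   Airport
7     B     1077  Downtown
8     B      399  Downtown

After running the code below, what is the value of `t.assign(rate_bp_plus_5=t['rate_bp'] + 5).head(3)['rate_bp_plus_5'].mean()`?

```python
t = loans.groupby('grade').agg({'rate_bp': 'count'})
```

7.33333333333

group by grade, count of rate_bp:
       rate_bp
grade         
A            2
B            4
C            1
E            2
add column rate_bp_plus_5 = t['rate_bp'] + 5:
       rate_bp  rate_bp_plus_5
grade                         
A            2               7
B            4               9
C            1               6
E            2               7
take first 3 rows:
       rate_bp  rate_bp_plus_5
grade                         
A            2               7
B            4               9
C            1               6
The mean of column 'rate_bp_plus_5' is 7.33333333333.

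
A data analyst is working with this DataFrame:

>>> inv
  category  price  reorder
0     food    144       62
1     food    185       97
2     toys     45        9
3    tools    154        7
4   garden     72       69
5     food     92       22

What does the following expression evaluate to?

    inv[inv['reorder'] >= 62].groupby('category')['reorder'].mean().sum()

filter rows where reorder >= 62:
  category  price  reorder
0     food    144       62
1     food    185       97
4   garden     72       69
group by category, mean of reorder:
category
food      79.5
garden    69.0
Name: reorder, dtype: float64
Then the sum of the resulting series: 148.5

148.5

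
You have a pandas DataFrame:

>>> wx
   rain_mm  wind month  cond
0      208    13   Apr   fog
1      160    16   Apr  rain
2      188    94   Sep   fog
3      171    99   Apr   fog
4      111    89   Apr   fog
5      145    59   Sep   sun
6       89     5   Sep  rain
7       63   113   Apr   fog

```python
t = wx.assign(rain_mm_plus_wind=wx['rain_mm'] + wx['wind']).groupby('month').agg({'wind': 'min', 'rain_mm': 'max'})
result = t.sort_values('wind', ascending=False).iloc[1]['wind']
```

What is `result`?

5

add column rain_mm_plus_wind = wx['rain_mm'] + wx['wind']:
   rain_mm  wind month  cond  rain_mm_plus_wind
0      208    13   Apr   fog                221
1      160    16   Apr  rain                176
2      188    94   Sep   fog                282
3      171    99   Apr   fog                270
4      111    89   Apr   fog                200
5      145    59   Sep   sun                204
6       89     5   Sep  rain                 94
7       63   113   Apr   fog                176
group by month: min(wind), max(rain_mm):
       wind  rain_mm
month               
Apr      13      208
Sep       5      188
sort by wind descending:
       wind  rain_mm
month               
Apr      13      208
Sep       5      188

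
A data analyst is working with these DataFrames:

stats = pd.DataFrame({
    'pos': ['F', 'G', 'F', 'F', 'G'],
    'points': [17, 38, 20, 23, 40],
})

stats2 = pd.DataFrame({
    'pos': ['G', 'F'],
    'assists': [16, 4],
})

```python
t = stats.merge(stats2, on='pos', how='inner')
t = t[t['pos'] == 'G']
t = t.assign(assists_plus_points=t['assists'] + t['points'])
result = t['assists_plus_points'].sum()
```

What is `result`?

merge on 'pos' (how='inner') → 5 rows:
  pos  points  assists
0   F      17        4
1   G      38       16
2   F      20        4
3   F      23        4
4   G      40       16
filter rows where pos == 'G':
  pos  points  assists
1   G      38       16
4   G      40       16
add column assists_plus_points = t['assists'] + t['points']:
  pos  points  assists  assists_plus_points
1   G      38       16                   54
4   G      40       16                   56
The sum of column 'assists_plus_points' is 110.

110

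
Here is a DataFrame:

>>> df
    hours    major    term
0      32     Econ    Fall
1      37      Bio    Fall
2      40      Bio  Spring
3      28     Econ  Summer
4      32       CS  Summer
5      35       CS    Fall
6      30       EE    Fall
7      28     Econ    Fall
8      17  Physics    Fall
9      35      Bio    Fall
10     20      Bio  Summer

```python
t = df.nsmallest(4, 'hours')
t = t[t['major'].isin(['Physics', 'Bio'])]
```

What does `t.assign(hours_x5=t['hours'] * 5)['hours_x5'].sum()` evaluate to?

take 4 rows with smallest hours:
    hours    major    term
8      17  Physics    Fall
10     20      Bio  Summer
3      28     Econ  Summer
7      28     Econ    Fall
filter rows where major in ['Physics', 'Bio']:
    hours    major    term
8      17  Physics    Fall
10     20      Bio  Summer
add column hours_x5 = t['hours'] * 5:
    hours    major    term  hours_x5
8      17  Physics    Fall        85
10     20      Bio  Summer       100
The sum of column 'hours_x5' is 185.

185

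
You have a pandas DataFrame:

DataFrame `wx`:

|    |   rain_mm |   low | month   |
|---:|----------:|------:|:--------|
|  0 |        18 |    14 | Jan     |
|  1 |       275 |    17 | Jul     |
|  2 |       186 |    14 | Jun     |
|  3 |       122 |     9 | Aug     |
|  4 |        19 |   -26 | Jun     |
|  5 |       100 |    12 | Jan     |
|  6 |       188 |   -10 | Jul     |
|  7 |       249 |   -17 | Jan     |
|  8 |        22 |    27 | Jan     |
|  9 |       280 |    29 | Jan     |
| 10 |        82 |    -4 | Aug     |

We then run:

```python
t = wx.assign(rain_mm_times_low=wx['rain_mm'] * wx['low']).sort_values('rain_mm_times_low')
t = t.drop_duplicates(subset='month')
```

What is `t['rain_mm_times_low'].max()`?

add column rain_mm_times_low = wx['rain_mm'] * wx['low']:
    rain_mm  low month  rain_mm_times_low
0        18   14   Jan                252
1       275   17   Jul               4675
2       186   14   Jun               2604
3       122    9   Aug               1098
4        19  -26   Jun               -494
5       100   12   Jan               1200
6       188  -10   Jul              -1880
7       249  -17   Jan              -4233
8        22   27   Jan                594
9       280   29   Jan               8120
10       82   -4   Aug               -328
sort by rain_mm_times_low:
    rain_mm  low month  rain_mm_times_low
7       249  -17   Jan              -4233
6       188  -10   Jul              -1880
4        19  -26   Jun               -494
10       82   -4   Aug               -328
0        18   14   Jan                252
8        22   27   Jan                594
3       122    9   Aug               1098
5       100   12   Jan               1200
2       186   14   Jun               2604
1       275   17   Jul               4675
9       280   29   Jan               8120
drop duplicate month (keep=first):
    rain_mm  low month  rain_mm_times_low
7       249  -17   Jan              -4233
6       188  -10   Jul              -1880
4        19  -26   Jun               -494
10       82   -4   Aug               -328

-328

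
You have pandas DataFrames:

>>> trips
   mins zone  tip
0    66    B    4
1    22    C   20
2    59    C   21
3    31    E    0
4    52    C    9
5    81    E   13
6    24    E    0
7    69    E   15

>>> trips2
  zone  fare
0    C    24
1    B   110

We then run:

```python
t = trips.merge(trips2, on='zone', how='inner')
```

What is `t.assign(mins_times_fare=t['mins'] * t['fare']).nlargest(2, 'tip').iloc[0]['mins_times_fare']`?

1416

merge on 'zone' (how='inner') → 4 rows:
   mins zone  tip  fare
0    66    B    4   110
1    22    C   20    24
2    59    C   21    24
3    52    C    9    24
add column mins_times_fare = t['mins'] * t['fare']:
   mins zone  tip  fare  mins_times_fare
0    66    B    4   110             7260
1    22    C   20    24              528
2    59    C   21    24             1416
3    52    C    9    24             1248
take 2 rows with largest tip:
   mins zone  tip  fare  mins_times_fare
2    59    C   21    24             1416
1    22    C   20    24              528
The value at position 0, column 'mins_times_fare' is 1416.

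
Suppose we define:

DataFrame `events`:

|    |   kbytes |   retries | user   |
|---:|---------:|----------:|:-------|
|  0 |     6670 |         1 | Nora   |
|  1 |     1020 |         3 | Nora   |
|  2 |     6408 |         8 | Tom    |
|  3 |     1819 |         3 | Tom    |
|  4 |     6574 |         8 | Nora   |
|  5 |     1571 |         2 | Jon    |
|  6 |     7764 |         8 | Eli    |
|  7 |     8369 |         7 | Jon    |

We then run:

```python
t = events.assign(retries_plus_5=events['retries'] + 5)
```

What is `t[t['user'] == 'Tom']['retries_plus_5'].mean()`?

add column retries_plus_5 = events['retries'] + 5:
   kbytes  retries  user  retries_plus_5
0    6670        1  Nora               6
1    1020        3  Nora               8
2    6408        8   Tom              13
3    1819        3   Tom               8
4    6574        8  Nora              13
5    1571        2   Jon               7
6    7764        8   Eli              13
7    8369        7   Jon              12
filter rows where user == 'Tom':
   kbytes  retries user  retries_plus_5
2    6408        8  Tom              13
3    1819        3  Tom               8
Taking the mean of column 'retries_plus_5' gives 10.5.

10.5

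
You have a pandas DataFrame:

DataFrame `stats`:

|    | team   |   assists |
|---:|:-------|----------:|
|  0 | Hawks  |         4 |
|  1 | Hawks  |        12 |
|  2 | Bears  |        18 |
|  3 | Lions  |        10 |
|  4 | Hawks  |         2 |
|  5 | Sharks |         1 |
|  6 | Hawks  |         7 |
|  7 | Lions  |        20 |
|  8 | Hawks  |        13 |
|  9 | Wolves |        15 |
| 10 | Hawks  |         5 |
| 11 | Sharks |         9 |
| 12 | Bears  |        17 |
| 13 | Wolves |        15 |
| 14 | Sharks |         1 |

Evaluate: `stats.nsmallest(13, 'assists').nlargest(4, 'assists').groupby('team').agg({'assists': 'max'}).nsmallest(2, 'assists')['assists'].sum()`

take 13 rows with smallest assists:
      team  assists
5   Sharks        1
14  Sharks        1
4    Hawks        2
0    Hawks        4
10   Hawks        5
6    Hawks        7
11  Sharks        9
3    Lions       10
1    Hawks       12
8    Hawks       13
9   Wolves       15
13  Wolves       15
12   Bears       17
take 4 rows with largest assists:
      team  assists
12   Bears       17
9   Wolves       15
13  Wolves       15
8    Hawks       13
group by team, max of assists:
        assists
team           
Bears        17
Hawks        13
Wolves       15
take 2 rows with smallest assists:
        assists
team           
Hawks        13
Wolves       15

28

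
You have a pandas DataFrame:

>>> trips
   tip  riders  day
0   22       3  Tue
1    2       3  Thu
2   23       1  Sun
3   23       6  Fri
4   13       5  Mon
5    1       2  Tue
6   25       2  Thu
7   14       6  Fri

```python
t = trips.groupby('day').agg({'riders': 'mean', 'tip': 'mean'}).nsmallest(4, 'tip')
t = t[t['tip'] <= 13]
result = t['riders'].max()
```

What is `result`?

group by day: mean(riders), mean(tip):
     riders   tip
day              
Fri     6.0  18.5
Mon     5.0  13.0
Sun     1.0  23.0
Thu     2.5  13.5
Tue     2.5  11.5
take 4 rows with smallest tip:
     riders   tip
day              
Tue     2.5  11.5
Mon     5.0  13.0
Thu     2.5  13.5
Fri     6.0  18.5
filter rows where tip <= 13:
     riders   tip
day              
Tue     2.5  11.5
Mon     5.0  13.0
Hence 5.0.

5.0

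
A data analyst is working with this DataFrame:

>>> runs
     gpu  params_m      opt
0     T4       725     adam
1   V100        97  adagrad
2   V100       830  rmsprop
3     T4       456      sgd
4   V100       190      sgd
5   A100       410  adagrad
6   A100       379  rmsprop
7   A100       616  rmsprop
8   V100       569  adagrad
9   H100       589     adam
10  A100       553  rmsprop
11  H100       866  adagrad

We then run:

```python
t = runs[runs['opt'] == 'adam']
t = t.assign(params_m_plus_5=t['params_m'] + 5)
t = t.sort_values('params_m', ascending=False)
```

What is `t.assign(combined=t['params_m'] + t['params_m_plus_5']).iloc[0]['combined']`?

1455

filter rows where opt == 'adam':
    gpu  params_m   opt
0    T4       725  adam
9  H100       589  adam
add column params_m_plus_5 = t['params_m'] + 5:
    gpu  params_m   opt  params_m_plus_5
0    T4       725  adam              730
9  H100       589  adam              594
sort by params_m descending:
    gpu  params_m   opt  params_m_plus_5
0    T4       725  adam              730
9  H100       589  adam              594
add column combined = t['params_m'] + t['params_m_plus_5']:
    gpu  params_m   opt  params_m_plus_5  combined
0    T4       725  adam              730      1455
9  H100       589  adam              594      1183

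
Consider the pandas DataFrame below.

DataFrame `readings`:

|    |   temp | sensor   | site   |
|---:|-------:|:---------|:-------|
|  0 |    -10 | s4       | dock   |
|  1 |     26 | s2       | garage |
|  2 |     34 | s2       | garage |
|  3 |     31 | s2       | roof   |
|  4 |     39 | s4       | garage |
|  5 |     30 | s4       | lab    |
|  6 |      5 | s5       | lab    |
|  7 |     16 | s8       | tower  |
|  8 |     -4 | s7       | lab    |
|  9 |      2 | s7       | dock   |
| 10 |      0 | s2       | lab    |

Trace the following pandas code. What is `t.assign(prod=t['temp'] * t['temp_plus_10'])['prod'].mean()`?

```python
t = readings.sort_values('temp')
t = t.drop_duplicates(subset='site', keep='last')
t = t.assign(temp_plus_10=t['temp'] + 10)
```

sort by temp:
    temp sensor    site
0    -10     s4    dock
8     -4     s7     lab
10     0     s2     lab
9      2     s7    dock
6      5     s5     lab
7     16     s8   tower
1     26     s2  garage
5     30     s4     lab
3     31     s2    roof
2     34     s2  garage
4     39     s4  garage
drop duplicate site (keep=last):
   temp sensor    site
9     2     s7    dock
7    16     s8   tower
5    30     s4     lab
3    31     s2    roof
4    39     s4  garage
add column temp_plus_10 = t['temp'] + 10:
   temp sensor    site  temp_plus_10
9     2     s7    dock            12
7    16     s8   tower            26
5    30     s4     lab            40
3    31     s2    roof            41
4    39     s4  garage            49
add column prod = t['temp'] * t['temp_plus_10']:
   temp sensor    site  temp_plus_10  prod
9     2     s7    dock            12    24
7    16     s8   tower            26   416
5    30     s4     lab            40  1200
3    31     s2    roof            41  1271
4    39     s4  garage            49  1911
Reading off the mean of column 'prod', we get 964.4.

964.4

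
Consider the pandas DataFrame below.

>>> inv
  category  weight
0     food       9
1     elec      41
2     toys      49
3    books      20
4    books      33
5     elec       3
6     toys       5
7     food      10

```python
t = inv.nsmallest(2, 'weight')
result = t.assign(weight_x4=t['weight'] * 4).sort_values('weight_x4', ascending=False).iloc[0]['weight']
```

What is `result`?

take 2 rows with smallest weight:
  category  weight
5     elec       3
6     toys       5
add column weight_x4 = t['weight'] * 4:
  category  weight  weight_x4
5     elec       3         12
6     toys       5         20
sort by weight_x4 descending:
  category  weight  weight_x4
6     toys       5         20
5     elec       3         12
Taking the value at position 0, column 'weight' gives 5.

5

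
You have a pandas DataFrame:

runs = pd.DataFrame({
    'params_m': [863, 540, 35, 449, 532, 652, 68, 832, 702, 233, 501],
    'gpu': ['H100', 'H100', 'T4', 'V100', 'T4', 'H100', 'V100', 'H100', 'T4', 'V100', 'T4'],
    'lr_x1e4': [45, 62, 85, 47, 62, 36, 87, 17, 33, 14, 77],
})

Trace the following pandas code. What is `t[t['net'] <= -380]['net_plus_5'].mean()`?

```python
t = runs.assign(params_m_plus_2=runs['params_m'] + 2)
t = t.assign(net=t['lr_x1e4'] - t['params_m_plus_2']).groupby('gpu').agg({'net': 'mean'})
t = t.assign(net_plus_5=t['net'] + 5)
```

-527.0

add column params_m_plus_2 = runs['params_m'] + 2:
    params_m   gpu  lr_x1e4  params_m_plus_2
0        863  H100       45              865
1        540  H100       62              542
2         35    T4       85               37
3        449  V100       47              451
4        532    T4       62              534
5        652  H100       36              654
6         68  V100       87               70
7        832  H100       17              834
8        702    T4       33              704
9        233  V100       14              235
10       501    T4       77              503
add column net = t['lr_x1e4'] - t['params_m_plus_2']:
    params_m   gpu  lr_x1e4  params_m_plus_2  net
0        863  H100       45              865 -820
1        540  H100       62              542 -480
2         35    T4       85               37   48
3        449  V100       47              451 -404
4        532    T4       62              534 -472
5        652  H100       36              654 -618
6         68  V100       87               70   17
7        832  H100       17              834 -817
8        702    T4       33              704 -671
9        233  V100       14              235 -221
10       501    T4       77              503 -426
group by gpu, mean of net:
             net
gpu             
H100 -683.750000
T4   -380.250000
V100 -202.666667
add column net_plus_5 = t['net'] + 5:
             net  net_plus_5
gpu                         
H100 -683.750000 -678.750000
T4   -380.250000 -375.250000
V100 -202.666667 -197.666667
filter rows where net <= -380:
         net  net_plus_5
gpu                     
H100 -683.75     -678.75
T4   -380.25     -375.25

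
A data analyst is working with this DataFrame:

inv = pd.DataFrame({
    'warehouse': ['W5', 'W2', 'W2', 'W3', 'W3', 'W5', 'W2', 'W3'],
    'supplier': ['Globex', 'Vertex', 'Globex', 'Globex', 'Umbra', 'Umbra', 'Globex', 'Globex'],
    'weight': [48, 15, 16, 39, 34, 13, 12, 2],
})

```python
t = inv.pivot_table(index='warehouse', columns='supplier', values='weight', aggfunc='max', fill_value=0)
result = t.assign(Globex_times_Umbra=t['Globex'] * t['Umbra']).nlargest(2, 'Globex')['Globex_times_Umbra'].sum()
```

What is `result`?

1950

pivot: rows=warehouse, cols=supplier, max(weight):
supplier   Globex  Umbra  Vertex
warehouse                       
W2             16      0      15
W3             39     34       0
W5             48     13       0
add column Globex_times_Umbra = t['Globex'] * t['Umbra']:
supplier   Globex  Umbra  Vertex  Globex_times_Umbra
warehouse                                           
W2             16      0      15                   0
W3             39     34       0                1326
W5             48     13       0                 624
take 2 rows with largest Globex:
supplier   Globex  Umbra  Vertex  Globex_times_Umbra
warehouse                                           
W5             48     13       0                 624
W3             39     34       0                1326
Then the sum of column 'Globex_times_Umbra': 1950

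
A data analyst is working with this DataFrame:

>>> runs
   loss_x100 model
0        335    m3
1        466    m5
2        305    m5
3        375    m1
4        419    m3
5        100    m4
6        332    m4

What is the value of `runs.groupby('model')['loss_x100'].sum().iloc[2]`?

group by model, sum of loss_x100:
model
m1    375
m3    754
m4    432
m5    771
Name: loss_x100, dtype: int64

432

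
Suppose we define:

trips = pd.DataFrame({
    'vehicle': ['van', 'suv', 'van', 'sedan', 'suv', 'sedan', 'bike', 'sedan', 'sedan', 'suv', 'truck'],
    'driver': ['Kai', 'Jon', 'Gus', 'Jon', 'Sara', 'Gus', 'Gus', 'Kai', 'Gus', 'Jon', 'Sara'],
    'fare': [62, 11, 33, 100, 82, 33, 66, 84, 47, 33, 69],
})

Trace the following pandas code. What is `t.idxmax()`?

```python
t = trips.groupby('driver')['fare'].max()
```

Jon

group by driver, max of fare:
driver
Gus      66
Jon     100
Kai      84
Sara     82
Name: fare, dtype: int64
So idxmax() = Jon.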